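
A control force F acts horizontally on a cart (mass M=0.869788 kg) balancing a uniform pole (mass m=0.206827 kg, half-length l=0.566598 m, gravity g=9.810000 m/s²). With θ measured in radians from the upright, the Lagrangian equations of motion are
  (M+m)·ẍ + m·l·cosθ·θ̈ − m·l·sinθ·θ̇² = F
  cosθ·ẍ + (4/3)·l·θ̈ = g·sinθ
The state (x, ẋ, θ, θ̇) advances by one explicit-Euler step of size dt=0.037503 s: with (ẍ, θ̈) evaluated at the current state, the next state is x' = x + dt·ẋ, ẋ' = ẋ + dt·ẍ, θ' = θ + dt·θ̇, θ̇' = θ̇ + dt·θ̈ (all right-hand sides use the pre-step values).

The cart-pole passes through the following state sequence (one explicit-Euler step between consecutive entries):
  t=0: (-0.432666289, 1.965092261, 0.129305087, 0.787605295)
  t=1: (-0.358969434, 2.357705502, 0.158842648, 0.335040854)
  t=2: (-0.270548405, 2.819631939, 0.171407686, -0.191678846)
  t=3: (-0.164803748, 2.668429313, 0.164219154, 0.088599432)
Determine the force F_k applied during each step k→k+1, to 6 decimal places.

step 0→1:
  ẍ = (ẋ'−ẋ)/dt = (2.357705502−1.965092261)/0.037503 = 10.468849
  θ̈ = (θ̇'−θ̇)/dt = (0.335040854−0.787605295)/0.037503 = -12.067420
  sinθ=0.128945, cosθ=0.991652
  F = (M+m)·ẍ + m·l·cosθ·θ̈ − m·l·sinθ·θ̇² = 11.270920 + -1.402348 − 0.009374 = 9.859198
step 1→2:
  ẍ = (ẋ'−ẋ)/dt = (2.819631939−2.357705502)/0.037503 = 12.317053
  θ̈ = (θ̇'−θ̇)/dt = (-0.191678846−0.335040854)/0.037503 = -14.044735
  sinθ=0.158176, cosθ=0.987411
  F = (M+m)·ẍ + m·l·cosθ·θ̈ − m·l·sinθ·θ̇² = 13.260724 + -1.625151 − 0.002081 = 11.633492
step 2→3:
  ẍ = (ẋ'−ẋ)/dt = (2.668429313−2.819631939)/0.037503 = -4.031747
  θ̈ = (θ̇'−θ̇)/dt = (0.088599432−-0.191678846)/0.037503 = 7.473490
  sinθ=0.170570, cosθ=0.985346
  F = (M+m)·ẍ + m·l·cosθ·θ̈ − m·l·sinθ·θ̇² = -4.340640 + 0.862967 − 0.000734 = -3.478407

F_0 = 9.859198 N
F_1 = 11.633492 N
F_2 = -3.478407 N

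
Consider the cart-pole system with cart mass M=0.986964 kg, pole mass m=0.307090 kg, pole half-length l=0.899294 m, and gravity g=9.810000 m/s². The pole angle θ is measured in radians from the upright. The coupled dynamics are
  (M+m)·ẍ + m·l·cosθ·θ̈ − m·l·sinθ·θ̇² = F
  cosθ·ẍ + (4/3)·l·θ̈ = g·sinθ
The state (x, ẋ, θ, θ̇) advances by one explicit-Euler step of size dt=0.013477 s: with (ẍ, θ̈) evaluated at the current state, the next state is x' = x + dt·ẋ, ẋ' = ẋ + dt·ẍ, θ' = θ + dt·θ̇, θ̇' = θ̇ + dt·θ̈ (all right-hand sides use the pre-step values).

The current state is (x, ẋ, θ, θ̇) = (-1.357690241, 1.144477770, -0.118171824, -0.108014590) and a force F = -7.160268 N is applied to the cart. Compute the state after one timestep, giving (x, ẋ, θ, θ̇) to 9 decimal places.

sinθ=-0.117896979, cosθ=0.993025832
temp = (F + m·l·θ̇²·sinθ)/(M+m) = (-7.160268 + -0.000379870)/1.294054 = -5.533500047
θ̈ = (g·sinθ − cosθ·temp)/(l·(4/3 − m·cos²θ/(M+m))) = 4.388300349
ẍ = temp − m·l·θ̈·cosθ/(M+m) = -6.463476305
Euler: x'=-1.357690241+0.013477·1.144477770=-1.342266114, ẋ'=1.144477770+0.013477·-6.463476305=1.057369500
       θ'=-0.118171824+0.013477·-0.108014590=-0.119627537, θ̇'=-0.108014590+0.013477·4.388300349=-0.048873466

(-1.342266114, 1.057369500, -0.119627537, -0.048873466)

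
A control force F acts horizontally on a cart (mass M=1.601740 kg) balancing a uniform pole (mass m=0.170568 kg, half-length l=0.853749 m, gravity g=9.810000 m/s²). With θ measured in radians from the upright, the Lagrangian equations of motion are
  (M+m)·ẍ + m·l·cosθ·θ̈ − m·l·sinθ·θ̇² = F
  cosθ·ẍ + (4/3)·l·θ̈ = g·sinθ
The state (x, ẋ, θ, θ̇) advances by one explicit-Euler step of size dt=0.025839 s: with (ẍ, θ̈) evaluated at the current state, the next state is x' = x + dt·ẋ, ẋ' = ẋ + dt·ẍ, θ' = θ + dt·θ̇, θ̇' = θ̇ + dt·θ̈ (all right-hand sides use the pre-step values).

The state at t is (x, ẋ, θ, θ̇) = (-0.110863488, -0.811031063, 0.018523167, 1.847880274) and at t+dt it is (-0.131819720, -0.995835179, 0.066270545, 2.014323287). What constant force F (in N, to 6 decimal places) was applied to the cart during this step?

F = -11.747132 N

ẍ = (ẋ'−ẋ)/dt = (-0.995835179−-0.811031063)/0.025839 = -7.152139
θ̈ = (θ̇'−θ̇)/dt = (2.014323287−1.847880274)/0.025839 = 6.441542
sinθ=0.018522, cosθ=0.999828
F = (M+m)·ẍ + m·l·cosθ·θ̈ − m·l·sinθ·θ̇² = -12.675793 + 0.937871 − 0.009210 = -11.747132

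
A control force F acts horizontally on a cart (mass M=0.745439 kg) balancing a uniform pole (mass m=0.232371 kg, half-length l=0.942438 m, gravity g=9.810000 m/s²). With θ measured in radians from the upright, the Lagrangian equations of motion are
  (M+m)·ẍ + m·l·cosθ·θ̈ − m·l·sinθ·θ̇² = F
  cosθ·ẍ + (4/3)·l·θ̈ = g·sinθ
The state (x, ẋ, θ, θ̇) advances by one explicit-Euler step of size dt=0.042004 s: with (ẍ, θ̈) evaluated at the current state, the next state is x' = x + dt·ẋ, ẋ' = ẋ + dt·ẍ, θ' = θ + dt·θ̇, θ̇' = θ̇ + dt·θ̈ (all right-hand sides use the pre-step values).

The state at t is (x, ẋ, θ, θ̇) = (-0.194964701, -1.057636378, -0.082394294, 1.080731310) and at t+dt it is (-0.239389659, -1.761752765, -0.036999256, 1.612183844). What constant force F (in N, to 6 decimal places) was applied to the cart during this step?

ẍ = (ẋ'−ẋ)/dt = (-1.761752765−-1.057636378)/0.042004 = -16.763079
θ̈ = (θ̇'−θ̇)/dt = (1.612183844−1.080731310)/0.042004 = 12.652427
sinθ=-0.082301, cosθ=0.996608
F = (M+m)·ẍ + m·l·cosθ·θ̈ − m·l·sinθ·θ̇² = -16.391107 + 2.761422 − -0.021051 = -13.608634

F = -13.608634 N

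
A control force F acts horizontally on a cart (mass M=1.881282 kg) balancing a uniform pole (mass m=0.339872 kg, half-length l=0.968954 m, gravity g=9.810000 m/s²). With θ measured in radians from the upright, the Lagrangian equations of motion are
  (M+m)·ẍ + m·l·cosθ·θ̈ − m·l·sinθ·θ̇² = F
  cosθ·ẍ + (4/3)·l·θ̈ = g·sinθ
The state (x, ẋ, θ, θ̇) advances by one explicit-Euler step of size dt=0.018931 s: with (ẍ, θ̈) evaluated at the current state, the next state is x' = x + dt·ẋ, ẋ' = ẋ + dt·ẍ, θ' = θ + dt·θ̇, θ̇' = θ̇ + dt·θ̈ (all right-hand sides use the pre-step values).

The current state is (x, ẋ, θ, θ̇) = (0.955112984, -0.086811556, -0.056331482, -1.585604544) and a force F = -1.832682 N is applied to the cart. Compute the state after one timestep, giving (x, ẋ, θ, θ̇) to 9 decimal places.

(0.953469554, -0.103545145, -0.086348562, -1.580766014)

sinθ=-0.056301695, cosθ=0.998413802
temp = (F + m·l·θ̇²·sinθ)/(M+m) = (-1.832682 + -0.046615439)/2.221154 = -0.846090563
θ̈ = (g·sinθ − cosθ·temp)/(l·(4/3 − m·cos²θ/(M+m))) = 0.255587644
ẍ = temp − m·l·θ̈·cosθ/(M+m) = -0.883925264
Euler: x'=0.955112984+0.018931·-0.086811556=0.953469554, ẋ'=-0.086811556+0.018931·-0.883925264=-0.103545145
       θ'=-0.056331482+0.018931·-1.585604544=-0.086348562, θ̇'=-1.585604544+0.018931·0.255587644=-1.580766014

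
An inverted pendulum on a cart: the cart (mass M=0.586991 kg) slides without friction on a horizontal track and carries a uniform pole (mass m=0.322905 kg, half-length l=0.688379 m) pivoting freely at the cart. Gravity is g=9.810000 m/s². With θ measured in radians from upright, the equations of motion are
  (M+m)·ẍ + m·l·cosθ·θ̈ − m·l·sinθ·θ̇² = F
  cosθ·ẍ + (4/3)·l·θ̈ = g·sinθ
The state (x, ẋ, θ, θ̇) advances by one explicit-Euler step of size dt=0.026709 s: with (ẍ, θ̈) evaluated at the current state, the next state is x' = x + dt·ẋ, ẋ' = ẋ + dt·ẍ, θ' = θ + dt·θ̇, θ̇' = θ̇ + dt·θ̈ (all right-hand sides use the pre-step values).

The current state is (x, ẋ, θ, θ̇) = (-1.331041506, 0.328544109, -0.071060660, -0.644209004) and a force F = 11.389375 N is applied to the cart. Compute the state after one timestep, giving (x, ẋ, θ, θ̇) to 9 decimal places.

sinθ=-0.071000870, cosθ=0.997476254
temp = (F + m·l·θ̇²·sinθ)/(M+m) = (11.389375 + -0.006549673)/0.909896 = 12.510028978
θ̈ = (g·sinθ − cosθ·temp)/(l·(4/3 − m·cos²θ/(M+m))) = -19.524920939
ẍ = temp − m·l·θ̈·cosθ/(M+m) = 17.267788384
Euler: x'=-1.331041506+0.026709·0.328544109=-1.322266421, ẋ'=0.328544109+0.026709·17.267788384=0.789749469
       θ'=-0.071060660+0.026709·-0.644209004=-0.088266838, θ̇'=-0.644209004+0.026709·-19.524920939=-1.165700117

(-1.322266421, 0.789749469, -0.088266838, -1.165700117)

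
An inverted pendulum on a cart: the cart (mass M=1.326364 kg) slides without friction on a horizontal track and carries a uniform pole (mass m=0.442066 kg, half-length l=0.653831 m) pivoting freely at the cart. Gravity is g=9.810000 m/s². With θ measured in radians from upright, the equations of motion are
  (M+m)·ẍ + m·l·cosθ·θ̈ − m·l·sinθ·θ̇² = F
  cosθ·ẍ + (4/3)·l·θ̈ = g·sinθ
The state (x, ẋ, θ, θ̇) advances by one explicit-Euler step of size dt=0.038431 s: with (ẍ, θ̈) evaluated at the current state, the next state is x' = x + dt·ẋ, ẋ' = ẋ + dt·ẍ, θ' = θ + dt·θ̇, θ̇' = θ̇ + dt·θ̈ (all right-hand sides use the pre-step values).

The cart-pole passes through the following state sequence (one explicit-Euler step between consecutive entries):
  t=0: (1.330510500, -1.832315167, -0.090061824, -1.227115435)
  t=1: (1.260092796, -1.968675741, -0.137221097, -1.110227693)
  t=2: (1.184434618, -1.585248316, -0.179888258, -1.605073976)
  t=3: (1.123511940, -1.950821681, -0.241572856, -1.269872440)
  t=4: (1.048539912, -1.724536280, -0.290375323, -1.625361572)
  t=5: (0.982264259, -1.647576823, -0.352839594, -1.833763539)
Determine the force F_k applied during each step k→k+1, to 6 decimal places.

step 0→1:
  ẍ = (ẋ'−ẋ)/dt = (-1.968675741−-1.832315167)/0.038431 = -3.548192
  θ̈ = (θ̇'−θ̇)/dt = (-1.110227693−-1.227115435)/0.038431 = 3.041496
  sinθ=-0.089940, cosθ=0.995947
  F = (M+m)·ẍ + m·l·cosθ·θ̈ − m·l·sinθ·θ̇² = -6.274729 + 0.875540 − -0.039145 = -5.360044
step 1→2:
  ẍ = (ẋ'−ẋ)/dt = (-1.585248316−-1.968675741)/0.038431 = 9.977035
  θ̈ = (θ̇'−θ̇)/dt = (-1.605073976−-1.110227693)/0.038431 = -12.876227
  sinθ=-0.136791, cosθ=0.990600
  F = (M+m)·ẍ + m·l·cosθ·θ̈ − m·l·sinθ·θ̇² = 17.643688 + -3.686715 − -0.048734 = 14.005707
step 2→3:
  ẍ = (ẋ'−ẋ)/dt = (-1.950821681−-1.585248316)/0.038431 = -9.512460
  θ̈ = (θ̇'−θ̇)/dt = (-1.269872440−-1.605073976)/0.038431 = 8.722165
  sinθ=-0.178920, cosθ=0.983864
  F = (M+m)·ẍ + m·l·cosθ·θ̈ − m·l·sinθ·θ̇² = -16.822120 + 2.480344 − -0.133230 = -14.208547
step 3→4:
  ẍ = (ẋ'−ẋ)/dt = (-1.724536280−-1.950821681)/0.038431 = 5.888096
  θ̈ = (θ̇'−θ̇)/dt = (-1.625361572−-1.269872440)/0.038431 = -9.250062
  sinθ=-0.239230, cosθ=0.970963
  F = (M+m)·ẍ + m·l·cosθ·θ̈ − m·l·sinθ·θ̇² = 10.412685 + -2.595971 − -0.111504 = 7.928217
step 4→5:
  ẍ = (ẋ'−ẋ)/dt = (-1.647576823−-1.724536280)/0.038431 = 2.002536
  θ̈ = (θ̇'−θ̇)/dt = (-1.833763539−-1.625361572)/0.038431 = -5.422757
  sinθ=-0.286312, cosθ=0.958136
  F = (M+m)·ẍ + m·l·cosθ·θ̈ − m·l·sinθ·θ̇² = 3.541345 + -1.501759 − -0.218621 = 2.258207

F_0 = -5.360044 N
F_1 = 14.005707 N
F_2 = -14.208547 N
F_3 = 7.928217 N
F_4 = 2.258207 N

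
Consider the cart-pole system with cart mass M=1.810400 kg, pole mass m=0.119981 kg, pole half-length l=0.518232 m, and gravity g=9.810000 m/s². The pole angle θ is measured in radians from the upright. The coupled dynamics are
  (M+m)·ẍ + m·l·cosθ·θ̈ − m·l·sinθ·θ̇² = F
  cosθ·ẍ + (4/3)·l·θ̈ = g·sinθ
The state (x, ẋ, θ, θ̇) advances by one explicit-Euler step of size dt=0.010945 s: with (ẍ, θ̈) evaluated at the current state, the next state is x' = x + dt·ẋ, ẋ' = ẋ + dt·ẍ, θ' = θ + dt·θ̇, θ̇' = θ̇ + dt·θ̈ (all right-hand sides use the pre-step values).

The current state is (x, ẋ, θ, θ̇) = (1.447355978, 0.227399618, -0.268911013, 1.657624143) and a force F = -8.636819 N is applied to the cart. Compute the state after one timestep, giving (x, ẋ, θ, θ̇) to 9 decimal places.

(1.449844867, 0.177283346, -0.250768317, 1.686263002)

sinθ=-0.265681745, cosθ=0.964060792
temp = (F + m·l·θ̇²·sinθ)/(M+m) = (-8.636819 + -0.045391083)/1.930381 = -4.497666566
θ̈ = (g·sinθ − cosθ·temp)/(l·(4/3 − m·cos²θ/(M+m))) = 2.616615714
ẍ = temp − m·l·θ̈·cosθ/(M+m) = -4.578919310
Euler: x'=1.447355978+0.010945·0.227399618=1.449844867, ẋ'=0.227399618+0.010945·-4.578919310=0.177283346
       θ'=-0.268911013+0.010945·1.657624143=-0.250768317, θ̇'=1.657624143+0.010945·2.616615714=1.686263002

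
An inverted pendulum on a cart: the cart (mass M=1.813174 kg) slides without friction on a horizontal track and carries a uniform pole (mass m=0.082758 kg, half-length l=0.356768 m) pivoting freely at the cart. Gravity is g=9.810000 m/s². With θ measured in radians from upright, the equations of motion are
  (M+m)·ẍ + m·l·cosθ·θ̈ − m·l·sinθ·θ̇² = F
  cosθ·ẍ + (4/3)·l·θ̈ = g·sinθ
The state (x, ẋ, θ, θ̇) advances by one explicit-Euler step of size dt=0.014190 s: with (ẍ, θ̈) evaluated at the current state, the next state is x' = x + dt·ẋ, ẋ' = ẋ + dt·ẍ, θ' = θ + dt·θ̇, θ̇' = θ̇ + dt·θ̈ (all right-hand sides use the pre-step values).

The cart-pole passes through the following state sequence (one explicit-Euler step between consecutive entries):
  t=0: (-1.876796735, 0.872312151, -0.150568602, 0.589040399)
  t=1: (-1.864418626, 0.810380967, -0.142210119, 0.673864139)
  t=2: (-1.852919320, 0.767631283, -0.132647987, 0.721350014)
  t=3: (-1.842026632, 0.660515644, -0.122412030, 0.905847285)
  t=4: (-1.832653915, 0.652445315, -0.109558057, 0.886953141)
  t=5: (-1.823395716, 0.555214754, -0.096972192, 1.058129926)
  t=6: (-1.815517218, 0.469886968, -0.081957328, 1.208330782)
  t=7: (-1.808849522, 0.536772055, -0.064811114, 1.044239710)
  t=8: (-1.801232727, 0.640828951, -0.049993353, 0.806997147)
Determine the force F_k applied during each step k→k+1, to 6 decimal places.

F_0 = -8.098618 N
F_1 = -5.612096 N
F_2 = -13.929220 N
F_3 = -1.114341 N
F_4 = -12.634442 N
F_5 = -11.086424 N
F_6 = 8.599793 N
F_7 = 13.412573 N

step 0→1:
  ẍ = (ẋ'−ẋ)/dt = (0.810380967−0.872312151)/0.014190 = -4.364425
  θ̈ = (θ̇'−θ̇)/dt = (0.673864139−0.589040399)/0.014190 = 5.977712
  sinθ=-0.150000, cosθ=0.988686
  F = (M+m)·ẍ + m·l·cosθ·θ̈ − m·l·sinθ·θ̇² = -8.274652 + 0.174498 − -0.001537 = -8.098618
step 1→2:
  ẍ = (ẋ'−ẋ)/dt = (0.767631283−0.810380967)/0.014190 = -3.012663
  θ̈ = (θ̇'−θ̇)/dt = (0.721350014−0.673864139)/0.014190 = 3.346432
  sinθ=-0.141731, cosθ=0.989905
  F = (M+m)·ẍ + m·l·cosθ·θ̈ − m·l·sinθ·θ̇² = -5.711804 + 0.097807 − -0.001900 = -5.612096
step 2→3:
  ẍ = (ẋ'−ẋ)/dt = (0.660515644−0.767631283)/0.014190 = -7.548671
  θ̈ = (θ̇'−θ̇)/dt = (0.905847285−0.721350014)/0.014190 = 13.001922
  sinθ=-0.132259, cosθ=0.991215
  F = (M+m)·ẍ + m·l·cosθ·θ̈ − m·l·sinθ·θ̇² = -14.311767 + 0.380515 − -0.002032 = -13.929220
step 3→4:
  ẍ = (ẋ'−ẋ)/dt = (0.652445315−0.660515644)/0.014190 = -0.568734
  θ̈ = (θ̇'−θ̇)/dt = (0.886953141−0.905847285)/0.014190 = -1.331511
  sinθ=-0.122107, cosθ=0.992517
  F = (M+m)·ẍ + m·l·cosθ·θ̈ − m·l·sinθ·θ̇² = -1.078280 + -0.039019 − -0.002958 = -1.114341
step 4→5:
  ẍ = (ẋ'−ẋ)/dt = (0.555214754−0.652445315)/0.014190 = -6.852048
  θ̈ = (θ̇'−θ̇)/dt = (1.058129926−0.886953141)/0.014190 = 12.063198
  sinθ=-0.109339, cosθ=0.994005
  F = (M+m)·ẍ + m·l·cosθ·θ̈ − m·l·sinθ·θ̇² = -12.991017 + 0.354035 − -0.002540 = -12.634442
step 5→6:
  ẍ = (ẋ'−ẋ)/dt = (0.469886968−0.555214754)/0.014190 = -6.013234
  θ̈ = (θ̇'−θ̇)/dt = (1.208330782−1.058129926)/0.014190 = 10.584979
  sinθ=-0.096820, cosθ=0.995302
  F = (M+m)·ẍ + m·l·cosθ·θ̈ − m·l·sinθ·θ̇² = -11.400682 + 0.311058 − -0.003201 = -11.086424
step 6→7:
  ẍ = (ẋ'−ẋ)/dt = (0.536772055−0.469886968)/0.014190 = 4.713537
  θ̈ = (θ̇'−θ̇)/dt = (1.044239710−1.208330782)/0.014190 = -11.563853
  sinθ=-0.081866, cosθ=0.996643
  F = (M+m)·ẍ + m·l·cosθ·θ̈ − m·l·sinθ·θ̇² = 8.936545 + -0.340281 − -0.003529 = 8.599793
step 7→8:
  ẍ = (ẋ'−ẋ)/dt = (0.640828951−0.536772055)/0.014190 = 7.333115
  θ̈ = (θ̇'−θ̇)/dt = (0.806997147−1.044239710)/0.014190 = -16.718997
  sinθ=-0.064766, cosθ=0.997900
  F = (M+m)·ẍ + m·l·cosθ·θ̈ − m·l·sinθ·θ̇² = 13.903087 + -0.492599 − -0.002085 = 13.412573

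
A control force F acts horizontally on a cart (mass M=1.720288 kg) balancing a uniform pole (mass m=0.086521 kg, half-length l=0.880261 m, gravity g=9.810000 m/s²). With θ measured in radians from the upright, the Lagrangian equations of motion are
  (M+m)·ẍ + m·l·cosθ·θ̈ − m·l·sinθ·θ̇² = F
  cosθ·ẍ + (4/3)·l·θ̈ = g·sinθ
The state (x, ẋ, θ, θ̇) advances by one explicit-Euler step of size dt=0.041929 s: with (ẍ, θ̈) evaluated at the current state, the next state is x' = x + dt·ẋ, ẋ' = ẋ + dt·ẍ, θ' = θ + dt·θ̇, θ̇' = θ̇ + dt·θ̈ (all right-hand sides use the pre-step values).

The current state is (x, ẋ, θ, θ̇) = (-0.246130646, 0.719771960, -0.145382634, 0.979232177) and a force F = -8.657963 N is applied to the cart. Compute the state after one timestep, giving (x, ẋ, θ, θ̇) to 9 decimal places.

(-0.215951327, 0.513472723, -0.104324408, 1.102378067)

sinθ=-0.144871038, cosθ=0.989450546
temp = (F + m·l·θ̇²·sinθ)/(M+m) = (-8.657963 + -0.010580006)/1.806809 = -4.797708560
θ̈ = (g·sinθ − cosθ·temp)/(l·(4/3 − m·cos²θ/(M+m))) = 2.937009943
ẍ = temp − m·l·θ̈·cosθ/(M+m) = -4.920204094
Euler: x'=-0.246130646+0.041929·0.719771960=-0.215951327, ẋ'=0.719771960+0.041929·-4.920204094=0.513472723
       θ'=-0.145382634+0.041929·0.979232177=-0.104324408, θ̇'=0.979232177+0.041929·2.937009943=1.102378067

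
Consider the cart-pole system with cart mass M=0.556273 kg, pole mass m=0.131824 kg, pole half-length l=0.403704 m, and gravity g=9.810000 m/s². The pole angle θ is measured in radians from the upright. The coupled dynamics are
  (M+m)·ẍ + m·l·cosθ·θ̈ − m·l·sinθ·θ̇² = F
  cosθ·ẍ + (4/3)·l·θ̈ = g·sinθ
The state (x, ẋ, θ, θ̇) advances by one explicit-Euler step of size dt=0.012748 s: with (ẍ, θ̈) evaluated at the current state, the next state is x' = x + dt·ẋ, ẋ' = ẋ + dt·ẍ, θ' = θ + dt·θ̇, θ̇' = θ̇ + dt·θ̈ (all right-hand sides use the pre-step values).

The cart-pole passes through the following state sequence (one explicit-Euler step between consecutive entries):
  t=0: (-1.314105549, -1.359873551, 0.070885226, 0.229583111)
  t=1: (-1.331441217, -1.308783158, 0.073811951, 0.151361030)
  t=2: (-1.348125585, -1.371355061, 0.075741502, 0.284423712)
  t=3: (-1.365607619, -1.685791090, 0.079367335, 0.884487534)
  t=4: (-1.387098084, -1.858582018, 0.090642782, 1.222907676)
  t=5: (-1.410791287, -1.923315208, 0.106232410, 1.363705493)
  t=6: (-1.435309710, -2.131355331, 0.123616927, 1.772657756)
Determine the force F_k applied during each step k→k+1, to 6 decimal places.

F_0 = 2.431774 N
F_1 = -2.823553 N
F_2 = -14.474747 N
F_3 = -7.921689 N
F_4 = -2.915936 N
F_5 = -9.542256 N

step 0→1:
  ẍ = (ẋ'−ẋ)/dt = (-1.308783158−-1.359873551)/0.012748 = 4.007718
  θ̈ = (θ̇'−θ̇)/dt = (0.151361030−0.229583111)/0.012748 = -6.136028
  sinθ=0.070826, cosθ=0.997489
  F = (M+m)·ẍ + m·l·cosθ·θ̈ − m·l·sinθ·θ̇² = 2.757699 + -0.325726 − 0.000199 = 2.431774
step 1→2:
  ẍ = (ẋ'−ẋ)/dt = (-1.371355061−-1.308783158)/0.012748 = -4.908370
  θ̈ = (θ̇'−θ̇)/dt = (0.284423712−0.151361030)/0.012748 = 10.437926
  sinθ=0.073745, cosθ=0.997277
  F = (M+m)·ẍ + m·l·cosθ·θ̈ − m·l·sinθ·θ̇² = -3.377435 + 0.553972 − 0.000090 = -2.823553
step 2→3:
  ẍ = (ẋ'−ẋ)/dt = (-1.685791090−-1.371355061)/0.012748 = -24.665518
  θ̈ = (θ̇'−θ̇)/dt = (0.884487534−0.284423712)/0.012748 = 47.071213
  sinθ=0.075669, cosθ=0.997133
  F = (M+m)·ẍ + m·l·cosθ·θ̈ − m·l·sinθ·θ̇² = -16.972269 + 2.497848 − 0.000326 = -14.474747
step 3→4:
  ẍ = (ẋ'−ẋ)/dt = (-1.858582018−-1.685791090)/0.012748 = -13.554356
  θ̈ = (θ̇'−θ̇)/dt = (1.222907676−0.884487534)/0.012748 = 26.546920
  sinθ=0.079284, cosθ=0.996852
  F = (M+m)·ẍ + m·l·cosθ·θ̈ − m·l·sinθ·θ̇² = -9.326712 + 1.408323 − 0.003301 = -7.921689
step 4→5:
  ẍ = (ẋ'−ẋ)/dt = (-1.923315208−-1.858582018)/0.012748 = -5.077909
  θ̈ = (θ̇'−θ̇)/dt = (1.363705493−1.222907676)/0.012748 = 11.044699
  sinθ=0.090519, cosθ=0.995895
  F = (M+m)·ẍ + m·l·cosθ·θ̈ − m·l·sinθ·θ̇² = -3.494094 + 0.585362 − 0.007204 = -2.915936
step 5→6:
  ẍ = (ẋ'−ẋ)/dt = (-2.131355331−-1.923315208)/0.012748 = -16.319432
  θ̈ = (θ̇'−θ̇)/dt = (1.772657756−1.363705493)/0.012748 = 32.079719
  sinθ=0.106033, cosθ=0.994363
  F = (M+m)·ẍ + m·l·cosθ·θ̈ − m·l·sinθ·θ̇² = -11.229352 + 1.697590 − 0.010494 = -9.542256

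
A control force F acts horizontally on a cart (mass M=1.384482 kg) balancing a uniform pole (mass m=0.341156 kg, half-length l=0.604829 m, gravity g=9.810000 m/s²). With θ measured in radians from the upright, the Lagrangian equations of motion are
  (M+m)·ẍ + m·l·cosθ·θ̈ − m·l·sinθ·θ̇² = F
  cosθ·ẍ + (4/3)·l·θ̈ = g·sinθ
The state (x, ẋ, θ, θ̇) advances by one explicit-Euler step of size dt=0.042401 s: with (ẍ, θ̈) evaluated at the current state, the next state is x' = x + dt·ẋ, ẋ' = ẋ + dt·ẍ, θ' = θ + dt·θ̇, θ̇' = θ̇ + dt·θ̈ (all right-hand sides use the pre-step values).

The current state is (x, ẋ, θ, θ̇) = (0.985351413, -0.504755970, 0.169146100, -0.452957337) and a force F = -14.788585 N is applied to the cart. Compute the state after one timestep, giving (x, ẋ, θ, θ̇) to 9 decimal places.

(0.963949255, -0.941045527, 0.149940256, 0.167158225)

sinθ=0.168340697, cosθ=0.985728872
temp = (F + m·l·θ̇²·sinθ)/(M+m) = (-14.788585 + 0.007126714)/1.725638 = -8.565793223
θ̈ = (g·sinθ − cosθ·temp)/(l·(4/3 − m·cos²θ/(M+m))) = 14.625022093
ẍ = temp − m·l·θ̈·cosθ/(M+m) = -10.289605354
Euler: x'=0.985351413+0.042401·-0.504755970=0.963949255, ẋ'=-0.504755970+0.042401·-10.289605354=-0.941045527
       θ'=0.169146100+0.042401·-0.452957337=0.149940256, θ̇'=-0.452957337+0.042401·14.625022093=0.167158225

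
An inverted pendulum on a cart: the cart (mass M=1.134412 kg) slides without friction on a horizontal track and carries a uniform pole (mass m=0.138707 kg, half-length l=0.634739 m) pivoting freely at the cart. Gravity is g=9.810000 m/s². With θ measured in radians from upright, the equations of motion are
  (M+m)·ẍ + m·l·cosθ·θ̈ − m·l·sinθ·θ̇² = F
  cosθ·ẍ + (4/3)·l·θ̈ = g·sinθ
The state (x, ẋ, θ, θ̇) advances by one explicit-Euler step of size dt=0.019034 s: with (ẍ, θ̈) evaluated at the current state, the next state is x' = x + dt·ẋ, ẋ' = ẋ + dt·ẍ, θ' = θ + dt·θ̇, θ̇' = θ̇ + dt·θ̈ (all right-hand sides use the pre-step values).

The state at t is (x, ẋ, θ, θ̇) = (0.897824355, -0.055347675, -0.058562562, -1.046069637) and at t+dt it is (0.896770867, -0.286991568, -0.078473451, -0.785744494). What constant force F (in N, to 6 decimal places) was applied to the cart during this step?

ẍ = (ẋ'−ẋ)/dt = (-0.286991568−-0.055347675)/0.019034 = -12.170006
θ̈ = (θ̇'−θ̇)/dt = (-0.785744494−-1.046069637)/0.019034 = 13.676849
sinθ=-0.058529, cosθ=0.998286
F = (M+m)·ẍ + m·l·cosθ·θ̈ − m·l·sinθ·θ̇² = -15.493866 + 1.202083 − -0.005639 = -14.286144

F = -14.286144 N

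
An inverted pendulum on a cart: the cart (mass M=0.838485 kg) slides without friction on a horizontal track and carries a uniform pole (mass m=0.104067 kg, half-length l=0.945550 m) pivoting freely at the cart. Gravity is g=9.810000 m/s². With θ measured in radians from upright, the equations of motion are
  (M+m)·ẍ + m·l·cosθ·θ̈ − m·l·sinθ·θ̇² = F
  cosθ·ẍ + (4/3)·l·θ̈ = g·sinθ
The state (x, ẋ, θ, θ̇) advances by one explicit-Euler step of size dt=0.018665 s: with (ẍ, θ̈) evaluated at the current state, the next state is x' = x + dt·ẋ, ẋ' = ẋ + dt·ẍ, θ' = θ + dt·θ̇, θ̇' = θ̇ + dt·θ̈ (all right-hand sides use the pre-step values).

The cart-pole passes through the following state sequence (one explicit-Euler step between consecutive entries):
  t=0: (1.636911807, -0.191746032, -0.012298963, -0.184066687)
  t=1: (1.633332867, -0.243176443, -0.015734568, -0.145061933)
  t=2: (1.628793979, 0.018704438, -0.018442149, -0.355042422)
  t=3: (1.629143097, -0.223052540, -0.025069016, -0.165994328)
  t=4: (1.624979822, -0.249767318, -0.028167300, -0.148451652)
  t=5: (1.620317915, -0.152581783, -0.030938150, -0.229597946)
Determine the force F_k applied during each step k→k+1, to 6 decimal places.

step 0→1:
  ẍ = (ẋ'−ẋ)/dt = (-0.243176443−-0.191746032)/0.018665 = -2.755447
  θ̈ = (θ̇'−θ̇)/dt = (-0.145061933−-0.184066687)/0.018665 = 2.089727
  sinθ=-0.012299, cosθ=0.999924
  F = (M+m)·ẍ + m·l·cosθ·θ̈ − m·l·sinθ·θ̇² = -2.597152 + 0.205615 − -0.000041 = -2.391496
step 1→2:
  ẍ = (ẋ'−ẋ)/dt = (0.018704438−-0.243176443)/0.018665 = 14.030586
  θ̈ = (θ̇'−θ̇)/dt = (-0.355042422−-0.145061933)/0.018665 = -11.249959
  sinθ=-0.015734, cosθ=0.999876
  F = (M+m)·ẍ + m·l·cosθ·θ̈ − m·l·sinθ·θ̇² = 13.224557 + -1.106865 − -0.000033 = 12.117724
step 2→3:
  ẍ = (ẋ'−ẋ)/dt = (-0.223052540−0.018704438)/0.018665 = -12.952423
  θ̈ = (θ̇'−θ̇)/dt = (-0.165994328−-0.355042422)/0.018665 = 10.128481
  sinθ=-0.018441, cosθ=0.999830
  F = (M+m)·ẍ + m·l·cosθ·θ̈ − m·l·sinθ·θ̇² = -12.208332 + 0.996479 − -0.000229 = -11.211625
step 3→4:
  ẍ = (ẋ'−ẋ)/dt = (-0.249767318−-0.223052540)/0.018665 = -1.431277
  θ̈ = (θ̇'−θ̇)/dt = (-0.148451652−-0.165994328)/0.018665 = 0.939870
  sinθ=-0.025066, cosθ=0.999686
  F = (M+m)·ẍ + m·l·cosθ·θ̈ − m·l·sinθ·θ̇² = -1.349053 + 0.092455 − -0.000068 = -1.256530
step 4→5:
  ẍ = (ẋ'−ẋ)/dt = (-0.152581783−-0.249767318)/0.018665 = 5.206833
  θ̈ = (θ̇'−θ̇)/dt = (-0.229597946−-0.148451652)/0.018665 = -4.347511
  sinθ=-0.028164, cosθ=0.999603
  F = (M+m)·ẍ + m·l·cosθ·θ̈ − m·l·sinθ·θ̇² = 4.907711 + -0.427628 − -0.000061 = 4.480144

F_0 = -2.391496 N
F_1 = 12.117724 N
F_2 = -11.211625 N
F_3 = -1.256530 N
F_4 = 4.480144 N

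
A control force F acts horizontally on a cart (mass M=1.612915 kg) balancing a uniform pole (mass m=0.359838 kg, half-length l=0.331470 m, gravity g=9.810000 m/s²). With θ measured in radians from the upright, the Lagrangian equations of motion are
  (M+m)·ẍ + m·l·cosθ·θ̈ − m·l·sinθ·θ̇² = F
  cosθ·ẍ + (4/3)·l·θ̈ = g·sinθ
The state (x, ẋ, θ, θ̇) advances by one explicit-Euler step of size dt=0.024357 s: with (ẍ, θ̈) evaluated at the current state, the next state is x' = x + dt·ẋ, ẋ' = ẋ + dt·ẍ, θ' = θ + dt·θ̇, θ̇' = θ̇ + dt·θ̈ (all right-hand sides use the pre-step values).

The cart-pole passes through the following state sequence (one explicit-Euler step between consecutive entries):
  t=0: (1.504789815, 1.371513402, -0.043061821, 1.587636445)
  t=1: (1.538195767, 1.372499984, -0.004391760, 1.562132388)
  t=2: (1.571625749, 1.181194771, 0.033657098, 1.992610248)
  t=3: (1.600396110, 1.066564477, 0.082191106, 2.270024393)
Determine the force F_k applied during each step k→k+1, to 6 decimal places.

F_0 = -0.031928 N
F_1 = -13.385139 N
F_2 = -7.942499 N

step 0→1:
  ẍ = (ẋ'−ẋ)/dt = (1.372499984−1.371513402)/0.024357 = 0.040505
  θ̈ = (θ̇'−θ̇)/dt = (1.562132388−1.587636445)/0.024357 = -1.047094
  sinθ=-0.043049, cosθ=0.999073
  F = (M+m)·ẍ + m·l·cosθ·θ̈ − m·l·sinθ·θ̇² = 0.079907 + -0.124777 − -0.012942 = -0.031928
step 1→2:
  ẍ = (ẋ'−ẋ)/dt = (1.181194771−1.372499984)/0.024357 = -7.854219
  θ̈ = (θ̇'−θ̇)/dt = (1.992610248−1.562132388)/0.024357 = 17.673681
  sinθ=-0.004392, cosθ=0.999990
  F = (M+m)·ẍ + m·l·cosθ·θ̈ − m·l·sinθ·θ̇² = -15.494434 + 2.108017 − -0.001278 = -13.385139
step 2→3:
  ẍ = (ẋ'−ẋ)/dt = (1.066564477−1.181194771)/0.024357 = -4.706257
  θ̈ = (θ̇'−θ̇)/dt = (2.270024393−1.992610248)/0.024357 = 11.389504
  sinθ=0.033651, cosθ=0.999434
  F = (M+m)·ẍ + m·l·cosθ·θ̈ − m·l·sinθ·θ̇² = -9.284282 + 1.357719 − 0.015936 = -7.942499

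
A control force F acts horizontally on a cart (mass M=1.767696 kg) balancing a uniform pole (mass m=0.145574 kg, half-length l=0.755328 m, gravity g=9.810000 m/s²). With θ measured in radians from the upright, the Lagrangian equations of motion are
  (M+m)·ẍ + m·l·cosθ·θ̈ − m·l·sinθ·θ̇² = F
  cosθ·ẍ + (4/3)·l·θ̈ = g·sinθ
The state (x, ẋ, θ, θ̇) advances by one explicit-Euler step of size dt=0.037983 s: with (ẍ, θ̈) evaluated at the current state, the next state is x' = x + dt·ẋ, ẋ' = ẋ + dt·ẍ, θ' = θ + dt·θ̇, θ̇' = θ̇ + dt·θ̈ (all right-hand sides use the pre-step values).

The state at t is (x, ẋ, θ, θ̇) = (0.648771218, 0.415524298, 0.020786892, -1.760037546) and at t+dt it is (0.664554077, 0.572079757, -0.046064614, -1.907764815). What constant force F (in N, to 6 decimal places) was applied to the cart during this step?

F = 7.451332 N

ẍ = (ẋ'−ẋ)/dt = (0.572079757−0.415524298)/0.037983 = 4.121724
θ̈ = (θ̇'−θ̇)/dt = (-1.907764815−-1.760037546)/0.037983 = -3.889300
sinθ=0.020785, cosθ=0.999784
F = (M+m)·ẍ + m·l·cosθ·θ̈ − m·l·sinθ·θ̇² = 7.885972 + -0.427560 − 0.007080 = 7.451332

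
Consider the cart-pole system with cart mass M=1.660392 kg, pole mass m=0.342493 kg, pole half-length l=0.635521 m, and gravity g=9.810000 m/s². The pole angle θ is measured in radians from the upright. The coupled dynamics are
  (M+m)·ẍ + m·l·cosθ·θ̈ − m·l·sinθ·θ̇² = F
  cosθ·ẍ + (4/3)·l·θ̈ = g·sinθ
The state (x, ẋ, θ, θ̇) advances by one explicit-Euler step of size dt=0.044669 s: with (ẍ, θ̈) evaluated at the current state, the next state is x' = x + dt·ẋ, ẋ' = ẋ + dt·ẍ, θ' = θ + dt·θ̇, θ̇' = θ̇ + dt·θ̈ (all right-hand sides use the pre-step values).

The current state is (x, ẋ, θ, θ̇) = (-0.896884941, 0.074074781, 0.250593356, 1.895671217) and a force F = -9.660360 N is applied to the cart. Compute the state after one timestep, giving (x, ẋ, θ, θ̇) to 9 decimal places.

sinθ=0.247978826, cosθ=0.968765453
temp = (F + m·l·θ̇²·sinθ)/(M+m) = (-9.660360 + 0.193964493)/2.002885 = -4.726379950
θ̈ = (g·sinθ − cosθ·temp)/(l·(4/3 − m·cos²θ/(M+m))) = 9.406637006
ẍ = temp − m·l·θ̈·cosθ/(M+m) = -5.716706950
Euler: x'=-0.896884941+0.044669·0.074074781=-0.893576095, ẋ'=0.074074781+0.044669·-5.716706950=-0.181284802
       θ'=0.250593356+0.044669·1.895671217=0.335271094, θ̇'=1.895671217+0.044669·9.406637006=2.315856285

(-0.893576095, -0.181284802, 0.335271094, 2.315856285)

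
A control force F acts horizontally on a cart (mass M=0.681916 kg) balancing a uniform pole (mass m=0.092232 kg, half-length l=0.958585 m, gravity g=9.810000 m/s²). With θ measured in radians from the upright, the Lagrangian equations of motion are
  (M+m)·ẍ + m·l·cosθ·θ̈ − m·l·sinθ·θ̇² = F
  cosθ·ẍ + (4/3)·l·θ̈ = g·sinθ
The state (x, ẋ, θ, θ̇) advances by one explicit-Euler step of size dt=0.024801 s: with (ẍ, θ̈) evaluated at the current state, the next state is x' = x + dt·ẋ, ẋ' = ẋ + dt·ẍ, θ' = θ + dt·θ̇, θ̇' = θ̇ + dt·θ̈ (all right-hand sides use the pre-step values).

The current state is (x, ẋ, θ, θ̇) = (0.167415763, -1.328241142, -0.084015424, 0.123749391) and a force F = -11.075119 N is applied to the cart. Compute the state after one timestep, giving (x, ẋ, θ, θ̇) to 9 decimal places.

(0.134474054, -1.715604116, -0.080946315, 0.409780309)

sinθ=-0.083916620, cosθ=0.996472780
temp = (F + m·l·θ̇²·sinθ)/(M+m) = (-11.075119 + -0.000113618)/0.774148 = -14.306350488
θ̈ = (g·sinθ − cosθ·temp)/(l·(4/3 − m·cos²θ/(M+m))) = 11.533039701
ẍ = temp − m·l·θ̈·cosθ/(M+m) = -15.618844969
Euler: x'=0.167415763+0.024801·-1.328241142=0.134474054, ẋ'=-1.328241142+0.024801·-15.618844969=-1.715604116
       θ'=-0.084015424+0.024801·0.123749391=-0.080946315, θ̇'=0.123749391+0.024801·11.533039701=0.409780309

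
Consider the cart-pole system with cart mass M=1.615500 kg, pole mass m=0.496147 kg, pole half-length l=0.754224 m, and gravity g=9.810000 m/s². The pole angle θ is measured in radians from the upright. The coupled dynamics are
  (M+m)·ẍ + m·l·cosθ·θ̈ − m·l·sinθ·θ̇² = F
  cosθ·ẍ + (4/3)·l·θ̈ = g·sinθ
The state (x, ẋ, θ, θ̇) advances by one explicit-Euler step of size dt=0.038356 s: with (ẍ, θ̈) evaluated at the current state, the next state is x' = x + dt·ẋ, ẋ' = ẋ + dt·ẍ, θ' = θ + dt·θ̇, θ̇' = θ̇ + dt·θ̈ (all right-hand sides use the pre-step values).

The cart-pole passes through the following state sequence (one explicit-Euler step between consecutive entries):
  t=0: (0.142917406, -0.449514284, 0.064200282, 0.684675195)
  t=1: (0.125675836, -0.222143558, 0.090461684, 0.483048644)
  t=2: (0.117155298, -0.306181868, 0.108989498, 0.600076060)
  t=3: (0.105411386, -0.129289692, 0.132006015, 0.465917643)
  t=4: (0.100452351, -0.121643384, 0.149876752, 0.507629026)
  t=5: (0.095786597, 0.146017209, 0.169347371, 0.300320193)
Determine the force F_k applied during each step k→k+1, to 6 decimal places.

step 0→1:
  ẍ = (ẋ'−ẋ)/dt = (-0.222143558−-0.449514284)/0.038356 = 5.927905
  θ̈ = (θ̇'−θ̇)/dt = (0.483048644−0.684675195)/0.038356 = -5.256715
  sinθ=0.064156, cosθ=0.997940
  F = (M+m)·ẍ + m·l·cosθ·θ̈ − m·l·sinθ·θ̇² = 12.517643 + -1.963042 − 0.011254 = 10.543347
step 1→2:
  ẍ = (ẋ'−ẋ)/dt = (-0.306181868−-0.222143558)/0.038356 = -2.191008
  θ̈ = (θ̇'−θ̇)/dt = (0.600076060−0.483048644)/0.038356 = 3.051085
  sinθ=0.090338, cosθ=0.995911
  F = (M+m)·ẍ + m·l·cosθ·θ̈ − m·l·sinθ·θ̇² = -4.626636 + 1.137066 − 0.007888 = -3.497458
step 2→3:
  ẍ = (ẋ'−ẋ)/dt = (-0.129289692−-0.306181868)/0.038356 = 4.611852
  θ̈ = (θ̇'−θ̇)/dt = (0.465917643−0.600076060)/0.038356 = -3.497717
  sinθ=0.108774, cosθ=0.994067
  F = (M+m)·ẍ + m·l·cosθ·θ̈ − m·l·sinθ·θ̇² = 9.738602 + -1.301100 − 0.014657 = 8.422845
step 3→4:
  ẍ = (ẋ'−ẋ)/dt = (-0.121643384−-0.129289692)/0.038356 = 0.199351
  θ̈ = (θ̇'−θ̇)/dt = (0.507629026−0.465917643)/0.038356 = 1.087480
  sinθ=0.131623, cosθ=0.991300
  F = (M+m)·ẍ + m·l·cosθ·θ̈ − m·l·sinθ·θ̇² = 0.420959 + 0.403401 − 0.010692 = 0.813668
step 4→5:
  ẍ = (ẋ'−ẋ)/dt = (0.146017209−-0.121643384)/0.038356 = 6.978324
  θ̈ = (θ̇'−θ̇)/dt = (0.300320193−0.507629026)/0.038356 = -5.404861
  sinθ=0.149316, cosθ=0.988789
  F = (M+m)·ẍ + m·l·cosθ·θ̈ − m·l·sinθ·θ̇² = 14.735757 + -1.999858 − 0.014398 = 12.721501

F_0 = 10.543347 N
F_1 = -3.497458 N
F_2 = 8.422845 N
F_3 = 0.813668 N
F_4 = 12.721501 N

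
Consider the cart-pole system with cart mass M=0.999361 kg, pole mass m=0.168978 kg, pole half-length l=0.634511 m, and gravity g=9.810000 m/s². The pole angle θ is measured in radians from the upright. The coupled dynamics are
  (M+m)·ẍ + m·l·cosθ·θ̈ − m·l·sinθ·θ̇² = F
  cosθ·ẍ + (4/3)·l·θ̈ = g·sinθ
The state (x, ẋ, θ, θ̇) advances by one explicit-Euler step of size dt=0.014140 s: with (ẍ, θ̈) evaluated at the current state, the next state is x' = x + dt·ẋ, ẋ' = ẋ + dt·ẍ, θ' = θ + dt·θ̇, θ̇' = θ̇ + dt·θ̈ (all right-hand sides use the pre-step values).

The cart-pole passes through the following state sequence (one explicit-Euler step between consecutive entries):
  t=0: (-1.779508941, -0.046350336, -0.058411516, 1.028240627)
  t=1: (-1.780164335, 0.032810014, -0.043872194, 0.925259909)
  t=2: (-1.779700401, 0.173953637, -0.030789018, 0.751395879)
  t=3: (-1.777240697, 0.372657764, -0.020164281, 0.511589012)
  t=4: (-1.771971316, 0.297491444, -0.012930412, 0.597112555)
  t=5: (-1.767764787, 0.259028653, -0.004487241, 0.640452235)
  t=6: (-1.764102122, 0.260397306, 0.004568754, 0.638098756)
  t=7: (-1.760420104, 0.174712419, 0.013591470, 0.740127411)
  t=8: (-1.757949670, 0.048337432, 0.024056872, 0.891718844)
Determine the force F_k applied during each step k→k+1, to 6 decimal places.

F_0 = 5.767829 N
F_1 = 10.349154 N
F_2 = 14.602589 N
F_3 = -5.561804 N
F_4 = -2.848951 N
F_5 = 0.095439 N
F_6 = -6.306406 N
F_7 = -9.293368 N

step 0→1:
  ẍ = (ẋ'−ẋ)/dt = (0.032810014−-0.046350336)/0.014140 = 5.598327
  θ̈ = (θ̇'−θ̇)/dt = (0.925259909−1.028240627)/0.014140 = -7.282936
  sinθ=-0.058378, cosθ=0.998295
  F = (M+m)·ẍ + m·l·cosθ·θ̈ − m·l·sinθ·θ̇² = 6.540744 + -0.779533 − -0.006618 = 5.767829
step 1→2:
  ẍ = (ẋ'−ẋ)/dt = (0.173953637−0.032810014)/0.014140 = 9.981869
  θ̈ = (θ̇'−θ̇)/dt = (0.751395879−0.925259909)/0.014140 = -12.295900
  sinθ=-0.043858, cosθ=0.999038
  F = (M+m)·ẍ + m·l·cosθ·θ̈ − m·l·sinθ·θ̇² = 11.662206 + -1.317078 − -0.004026 = 10.349154
step 2→3:
  ẍ = (ẋ'−ẋ)/dt = (0.372657764−0.173953637)/0.014140 = 14.052626
  θ̈ = (θ̇'−θ̇)/dt = (0.511589012−0.751395879)/0.014140 = -16.959467
  sinθ=-0.030784, cosθ=0.999526
  F = (M+m)·ẍ + m·l·cosθ·θ̈ − m·l·sinθ·θ̇² = 16.418231 + -1.817505 − -0.001864 = 14.602589
step 3→4:
  ẍ = (ẋ'−ẋ)/dt = (0.297491444−0.372657764)/0.014140 = -5.315864
  θ̈ = (θ̇'−θ̇)/dt = (0.597112555−0.511589012)/0.014140 = 6.048341
  sinθ=-0.020163, cosθ=0.999797
  F = (M+m)·ẍ + m·l·cosθ·θ̈ − m·l·sinθ·θ̇² = -6.210731 + 0.648362 − -0.000566 = -5.561804
step 4→5:
  ẍ = (ẋ'−ẋ)/dt = (0.259028653−0.297491444)/0.014140 = -2.720141
  θ̈ = (θ̇'−θ̇)/dt = (0.640452235−0.597112555)/0.014140 = 3.065041
  sinθ=-0.012930, cosθ=0.999916
  F = (M+m)·ẍ + m·l·cosθ·θ̈ − m·l·sinθ·θ̇² = -3.178047 + 0.328601 − -0.000494 = -2.848951
step 5→6:
  ẍ = (ẋ'−ẋ)/dt = (0.260397306−0.259028653)/0.014140 = 0.096793
  θ̈ = (θ̇'−θ̇)/dt = (0.638098756−0.640452235)/0.014140 = -0.166441
  sinθ=-0.004487, cosθ=0.999990
  F = (M+m)·ẍ + m·l·cosθ·θ̈ − m·l·sinθ·θ̇² = 0.113087 + -0.017845 − -0.000197 = 0.095439
step 6→7:
  ẍ = (ẋ'−ẋ)/dt = (0.174712419−0.260397306)/0.014140 = -6.059752
  θ̈ = (θ̇'−θ̇)/dt = (0.740127411−0.638098756)/0.014140 = 7.215605
  sinθ=0.004569, cosθ=0.999990
  F = (M+m)·ẍ + m·l·cosθ·θ̈ − m·l·sinθ·θ̇² = -7.079844 + 0.773638 − 0.000199 = -6.306406
step 7→8:
  ẍ = (ẋ'−ẋ)/dt = (0.048337432−0.174712419)/0.014140 = -8.937411
  θ̈ = (θ̇'−θ̇)/dt = (0.891718844−0.740127411)/0.014140 = 10.720752
  sinθ=0.013591, cosθ=0.999908
  F = (M+m)·ẍ + m·l·cosθ·θ̈ − m·l·sinθ·θ̇² = -10.441925 + 1.149356 − 0.000798 = -9.293368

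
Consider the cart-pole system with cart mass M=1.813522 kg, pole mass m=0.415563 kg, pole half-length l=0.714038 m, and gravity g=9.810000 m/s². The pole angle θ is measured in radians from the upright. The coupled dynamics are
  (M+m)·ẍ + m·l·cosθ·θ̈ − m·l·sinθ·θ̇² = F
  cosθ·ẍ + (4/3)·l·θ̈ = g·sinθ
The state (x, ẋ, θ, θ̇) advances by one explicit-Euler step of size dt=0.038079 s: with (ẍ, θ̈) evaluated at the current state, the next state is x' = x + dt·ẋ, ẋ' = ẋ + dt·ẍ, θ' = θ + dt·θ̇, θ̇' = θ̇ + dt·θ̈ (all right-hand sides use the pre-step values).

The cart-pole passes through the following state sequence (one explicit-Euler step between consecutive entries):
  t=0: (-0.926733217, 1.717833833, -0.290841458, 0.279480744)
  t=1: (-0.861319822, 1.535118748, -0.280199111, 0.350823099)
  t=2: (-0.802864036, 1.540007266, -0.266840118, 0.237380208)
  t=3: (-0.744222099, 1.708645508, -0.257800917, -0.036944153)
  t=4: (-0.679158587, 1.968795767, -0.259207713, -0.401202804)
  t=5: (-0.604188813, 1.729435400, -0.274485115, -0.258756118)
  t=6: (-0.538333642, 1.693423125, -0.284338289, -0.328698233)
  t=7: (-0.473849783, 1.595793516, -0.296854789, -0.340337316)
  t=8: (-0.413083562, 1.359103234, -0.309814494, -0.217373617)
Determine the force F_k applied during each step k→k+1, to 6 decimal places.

F_0 = -10.156626 N
F_1 = -0.553254 N
F_2 = 7.814229 N
F_3 = 12.484236 N
F_4 = -12.926615 N
F_5 = -2.627333 N
F_6 = -5.793146 N
F_7 = -12.929149 N

step 0→1:
  ẍ = (ẋ'−ẋ)/dt = (1.535118748−1.717833833)/0.038079 = -4.798316
  θ̈ = (θ̇'−θ̇)/dt = (0.350823099−0.279480744)/0.038079 = 1.873535
  sinθ=-0.286758, cosθ=0.958003
  F = (M+m)·ẍ + m·l·cosθ·θ̈ − m·l·sinθ·θ̇² = -10.695855 + 0.532583 − -0.006646 = -10.156626
step 1→2:
  ẍ = (ẋ'−ẋ)/dt = (1.540007266−1.535118748)/0.038079 = 0.128378
  θ̈ = (θ̇'−θ̇)/dt = (0.237380208−0.350823099)/0.038079 = -2.979146
  sinθ=-0.276547, cosθ=0.961000
  F = (M+m)·ẍ + m·l·cosθ·θ̈ − m·l·sinθ·θ̇² = 0.286166 + -0.849520 − -0.010100 = -0.553254
step 2→3:
  ẍ = (ẋ'−ẋ)/dt = (1.708645508−1.540007266)/0.038079 = 4.428642
  θ̈ = (θ̇'−θ̇)/dt = (-0.036944153−0.237380208)/0.038079 = -7.204085
  sinθ=-0.263685, cosθ=0.964609
  F = (M+m)·ẍ + m·l·cosθ·θ̈ − m·l·sinθ·θ̇² = 9.871818 + -2.061998 − -0.004409 = 7.814229
step 3→4:
  ẍ = (ẋ'−ẋ)/dt = (1.968795767−1.708645508)/0.038079 = 6.831856
  θ̈ = (θ̇'−θ̇)/dt = (-0.401202804−-0.036944153)/0.038079 = -9.565867
  sinθ=-0.254955, cosθ=0.966953
  F = (M+m)·ẍ + m·l·cosθ·θ̈ − m·l·sinθ·θ̇² = 15.228789 + -2.744656 − -0.000103 = 12.484236
step 4→5:
  ẍ = (ẋ'−ẋ)/dt = (1.729435400−1.968795767)/0.038079 = -6.285889
  θ̈ = (θ̇'−θ̇)/dt = (-0.258756118−-0.401202804)/0.038079 = 3.740820
  sinθ=-0.256315, cosθ=0.966593
  F = (M+m)·ẍ + m·l·cosθ·θ̈ − m·l·sinθ·θ̇² = -14.011781 + 1.072924 − -0.012242 = -12.926615
step 5→6:
  ẍ = (ẋ'−ẋ)/dt = (1.693423125−1.729435400)/0.038079 = -0.945725
  θ̈ = (θ̇'−θ̇)/dt = (-0.328698233−-0.258756118)/0.038079 = -1.836763
  sinθ=-0.271051, cosθ=0.962565
  F = (M+m)·ẍ + m·l·cosθ·θ̈ − m·l·sinθ·θ̇² = -2.108102 + -0.524616 − -0.005385 = -2.627333
step 6→7:
  ẍ = (ẋ'−ẋ)/dt = (1.595793516−1.693423125)/0.038079 = -2.563870
  θ̈ = (θ̇'−θ̇)/dt = (-0.340337316−-0.328698233)/0.038079 = -0.305656
  sinθ=-0.280522, cosθ=0.959847
  F = (M+m)·ẍ + m·l·cosθ·θ̈ − m·l·sinθ·θ̇² = -5.715084 + -0.087055 − -0.008993 = -5.793146
step 7→8:
  ẍ = (ẋ'−ẋ)/dt = (1.359103234−1.595793516)/0.038079 = -6.215769
  θ̈ = (θ̇'−θ̇)/dt = (-0.217373617−-0.340337316)/0.038079 = 3.229174
  sinθ=-0.292514, cosθ=0.956261
  F = (M+m)·ẍ + m·l·cosθ·θ̈ − m·l·sinθ·θ̇² = -13.855478 + 0.916276 − -0.010054 = -12.929149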